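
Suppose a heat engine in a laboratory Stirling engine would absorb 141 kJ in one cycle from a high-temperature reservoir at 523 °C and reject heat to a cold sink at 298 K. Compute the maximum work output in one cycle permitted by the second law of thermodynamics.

T_H = 523 °C → 523 + 273.15 = 796.15 K.
No engine can exceed the Carnot limit: η_max = 1 − T_C/T_H = 1 − 298.00/796.15 = 0.6257.
W_max = η_max · Q_H = 0.6257 × 141 = 88.22 kJ.

W_max ≈ 88.22 kJ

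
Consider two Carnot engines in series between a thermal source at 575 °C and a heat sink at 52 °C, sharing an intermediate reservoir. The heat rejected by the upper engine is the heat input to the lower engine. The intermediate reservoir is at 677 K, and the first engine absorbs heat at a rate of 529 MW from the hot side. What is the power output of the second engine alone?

Ẇ₂ ≈ 219 MW

T_H = 575 °C → 575 + 273.15 = 848.15 K.
T_C = 52 °C → 52 + 273.15 = 325.15 K.
Heat entering the second stage: Q_m = Q_H·(T_m/T_H) = 529 × 677.00/848.15 = 422 MW.
Second-stage efficiency η₂ = 1 − T_C/T_m = 1 − 325.15/677.00 = 0.5197, so W₂ = η₂·Q_m = 219 MW.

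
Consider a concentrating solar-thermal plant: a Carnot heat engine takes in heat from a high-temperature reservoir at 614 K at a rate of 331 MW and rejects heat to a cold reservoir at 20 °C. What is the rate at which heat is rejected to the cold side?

Q̇_C ≈ 158.0 MW

T_C = 20 °C → 20 + 273.15 = 293.15 K.
For a reversible engine, η = 1 − T_C/T_H = 1 − 293.15/614.00 = 0.5226.
For a reversible cycle Q_C/Q_H = T_C/T_H, so Q_C = 331 × 293.15/614.00 = 158.0 MW.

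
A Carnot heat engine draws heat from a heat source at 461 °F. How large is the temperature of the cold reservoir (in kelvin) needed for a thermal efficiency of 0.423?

T_C ≈ 295 K

T_H = 461 °F → (461 − 32) × 5/9 = 238.33 °C = 511.48 K.
From η = 1 − T_C/T_H, T_C = T_H·(1 − η) = 511.48 × (1 − 0.423) = 295 K.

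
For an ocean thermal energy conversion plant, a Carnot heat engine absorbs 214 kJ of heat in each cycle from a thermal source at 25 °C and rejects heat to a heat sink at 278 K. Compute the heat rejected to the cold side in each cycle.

T_H = 25 °C → 25 + 273.15 = 298.15 K.
Since the cycle is reversible, η = 1 − T_C/T_H = 1 − 278.00/298.15 = 0.0676.
For a reversible cycle Q_C/Q_H = T_C/T_H, so Q_C = 214 × 278.00/298.15 = 199.5 kJ.

Q_C ≈ 199.5 kJ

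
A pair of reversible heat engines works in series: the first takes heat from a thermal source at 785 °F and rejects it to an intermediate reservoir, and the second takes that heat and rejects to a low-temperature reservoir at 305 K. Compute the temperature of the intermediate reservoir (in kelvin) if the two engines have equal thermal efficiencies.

T_m ≈ 459 K

T_H = 785 °F → (785 − 32) × 5/9 = 418.33 °C = 691.48 K.
Equal efficiencies require 1 − T_m/T_H = 1 − T_C/T_m, i.e. T_m/T_H = T_C/T_m, so T_m = √(T_H·T_C) = √(691.48 × 305.00) = 459 K.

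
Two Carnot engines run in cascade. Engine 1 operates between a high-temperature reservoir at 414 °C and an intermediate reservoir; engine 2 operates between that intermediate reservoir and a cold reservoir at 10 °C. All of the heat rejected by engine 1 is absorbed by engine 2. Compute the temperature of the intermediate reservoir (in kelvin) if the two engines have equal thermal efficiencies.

T_H = 414 °C → 414 + 273.15 = 687.15 K.
T_C = 10 °C → 10 + 273.15 = 283.15 K.
Equal efficiencies require 1 − T_m/T_H = 1 − T_C/T_m, i.e. T_m/T_H = T_C/T_m, so T_m = √(T_H·T_C) = √(687.15 × 283.15) = 441 K.

T_m ≈ 441 K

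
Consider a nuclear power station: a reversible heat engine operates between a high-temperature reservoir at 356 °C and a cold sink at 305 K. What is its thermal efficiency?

η ≈ 0.5152

T_H = 356 °C → 356 + 273.15 = 629.15 K.
Since the cycle is reversible, η = 1 − T_C/T_H = 1 − 305.00/629.15 = 0.5152.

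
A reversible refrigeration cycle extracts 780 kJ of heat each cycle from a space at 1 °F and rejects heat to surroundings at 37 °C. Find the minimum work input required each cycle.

T_H = 37 °C → 37 + 273.15 = 310.15 K.
T_C = 1 °F → (1 − 32) × 5/9 = -17.22 °C = 255.93 K.
Carnot COP: COP_R = T_C/(T_H − T_C) = 255.93/54.22 = 4.7200.
W = Q_C/COP_R = 780/4.7200 = 165.3 kJ.

W_in ≈ 165.3 kJ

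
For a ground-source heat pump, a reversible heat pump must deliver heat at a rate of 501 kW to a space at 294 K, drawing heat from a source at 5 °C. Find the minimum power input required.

Ẇ_in ≈ 27.0 kW

T_C = 5 °C → 5 + 273.15 = 278.15 K.
Reversible heating COP: COP_HP = T_H/(T_H − T_C) = 294.00/15.85 = 18.5489.
W = Q_H/COP_HP = 501/18.5489 = 27.0 kW.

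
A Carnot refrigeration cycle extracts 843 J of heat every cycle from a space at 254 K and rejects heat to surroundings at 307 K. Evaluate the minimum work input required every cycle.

The reversible coefficient of performance is COP_R = T_C/(T_H − T_C) = 254.00/53.00 = 4.7925.
W = Q_C/COP_R = 843/4.7925 = 176 J.

W_in ≈ 176 J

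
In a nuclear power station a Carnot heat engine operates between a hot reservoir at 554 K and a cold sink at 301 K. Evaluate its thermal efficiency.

Carnot efficiency: η = 1 − T_C/T_H = 1 − 301.00/554.00 = 0.457.

η ≈ 0.457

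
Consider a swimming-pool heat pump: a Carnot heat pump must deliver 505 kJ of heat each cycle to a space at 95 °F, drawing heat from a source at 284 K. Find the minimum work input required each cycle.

T_H = 95 °F → (95 − 32) × 5/9 = 35.00 °C = 308.15 K.
Reversible heating COP: COP_HP = T_H/(T_H − T_C) = 308.15/24.15 = 12.7598.
W = Q_H/COP_HP = 505/12.7598 = 39.58 kJ.

W_in ≈ 39.58 kJ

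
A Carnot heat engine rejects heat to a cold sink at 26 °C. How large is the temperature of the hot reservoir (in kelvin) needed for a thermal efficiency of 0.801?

T_C = 26 °C → 26 + 273.15 = 299.15 K.
From η = 1 − T_C/T_H, solving for T_H gives T_H = T_C/(1 − η) = 299.15/(1 − 0.801) = 1500 K.

T_H ≈ 1500 K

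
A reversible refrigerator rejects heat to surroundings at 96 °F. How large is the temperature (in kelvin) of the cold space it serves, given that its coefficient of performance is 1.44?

T_H = 96 °F → (96 − 32) × 5/9 = 35.56 °C = 308.71 K.
COP_R = T_C/(T_H − T_C) ⇒ T_C = T_H·COP_R/(1 + COP_R) = 308.71 × 1.44/(1 + 1.44) = 182 K.

T_C ≈ 182 K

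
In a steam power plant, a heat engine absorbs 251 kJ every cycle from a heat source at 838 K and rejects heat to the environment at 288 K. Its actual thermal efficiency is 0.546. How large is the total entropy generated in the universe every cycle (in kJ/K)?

ΔS_univ ≈ 0.09615 kJ/K

W = η·Q_H = 0.546 × 251 = 137.0 kJ, so Q_C = Q_H − W = 114.0 kJ.
Entropy balance on the reservoirs: −Q_H/T_H = -0.2995 kJ/K, +Q_C/T_C = 0.3957 kJ/K.
ΔS_univ = −Q_H/T_H + Q_C/T_C = 0.09615 kJ/K (> 0, since η = 0.546 < η_Carnot = 0.656).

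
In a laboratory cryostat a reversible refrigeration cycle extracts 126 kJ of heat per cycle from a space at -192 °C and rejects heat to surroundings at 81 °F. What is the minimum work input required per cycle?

T_H = 81 °F → (81 − 32) × 5/9 = 27.22 °C = 300.37 K.
T_C = -192 °C → -192 + 273.15 = 81.15 K.
COP_R = T_C/(T_H − T_C) = 81.15/219.22 = 0.3702.
W = Q_C/COP_R = 126/0.3702 = 340.4 kJ.

W_in ≈ 340.4 kJ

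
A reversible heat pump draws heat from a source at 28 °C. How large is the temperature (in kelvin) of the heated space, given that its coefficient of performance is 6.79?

T_C = 28 °C → 28 + 273.15 = 301.15 K.
COP_HP = T_H/(T_H − T_C) ⇒ T_H = T_C·COP_HP/(COP_HP − 1) = 301.15 × 6.79/(6.79 − 1) = 353 K.

T_H ≈ 353 K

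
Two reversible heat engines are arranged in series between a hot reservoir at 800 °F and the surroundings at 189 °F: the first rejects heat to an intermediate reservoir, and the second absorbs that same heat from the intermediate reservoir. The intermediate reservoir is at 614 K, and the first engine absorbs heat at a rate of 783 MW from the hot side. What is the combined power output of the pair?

Ẇ_total ≈ 379.8 MW

T_H = 800 °F → (800 − 32) × 5/9 = 426.67 °C = 699.82 K.
T_C = 189 °F → (189 − 32) × 5/9 = 87.22 °C = 360.37 K.
Two reversible stages in series are equivalent to a single Carnot engine between T_H and T_C, so η_total = 1 − T_C/T_H = 1 − 360.37/699.82 = 0.4850.
W_total = η_total · Q_H = 0.4850 × 783 = 379.8 MW.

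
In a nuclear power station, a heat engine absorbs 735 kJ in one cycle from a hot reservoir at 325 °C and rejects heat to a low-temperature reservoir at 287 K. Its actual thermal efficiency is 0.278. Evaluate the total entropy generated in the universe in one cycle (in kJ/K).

T_H = 325 °C → 325 + 273.15 = 598.15 K.
W = η·Q_H = 0.278 × 735 = 204.3 kJ, so Q_C = Q_H − W = 530.7 kJ.
The hot reservoir loses entropy Q_H/T_H = 735/598.15 = 1.229 kJ/K; the cold reservoir gains Q_C/T_C = 530.7/287.00 = 1.849 kJ/K.
ΔS_univ = −Q_H/T_H + Q_C/T_C = 0.6202 kJ/K (> 0, since η = 0.278 < η_Carnot = 0.520).

ΔS_univ ≈ 0.6202 kJ/K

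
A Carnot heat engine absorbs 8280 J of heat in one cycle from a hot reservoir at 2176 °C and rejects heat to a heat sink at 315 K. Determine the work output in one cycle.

T_H = 2176 °C → 2176 + 273.15 = 2449.15 K.
The Carnot efficiency is η = 1 − T_C/T_H = 1 − 315.00/2449.15 = 0.8714.
W = η·Q_H = 0.8714 × 8280 = 7220 J.

W ≈ 7220 J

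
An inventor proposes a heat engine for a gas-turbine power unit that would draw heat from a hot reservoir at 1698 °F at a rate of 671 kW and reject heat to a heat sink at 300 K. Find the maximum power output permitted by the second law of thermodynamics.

Ẇ_max ≈ 503 kW

T_H = 1698 °F → (1698 − 32) × 5/9 = 925.56 °C = 1198.71 K.
The upper bound on efficiency is η_max = 1 − T_C/T_H = 1 − 300.00/1198.71 = 0.7497.
W_max = η_max · Q_H = 0.7497 × 671 = 503 kW.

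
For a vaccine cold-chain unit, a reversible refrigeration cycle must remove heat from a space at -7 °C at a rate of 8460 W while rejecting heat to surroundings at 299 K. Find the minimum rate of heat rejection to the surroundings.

T_C = -7 °C → -7 + 273.15 = 266.15 K.
For a reversible cycle Q_H/Q_C = T_H/T_C, so Q_H = Q_C·T_H/T_C = 8460 × 299.00/266.15 = 9500 W.

Q̇_H ≈ 9500 W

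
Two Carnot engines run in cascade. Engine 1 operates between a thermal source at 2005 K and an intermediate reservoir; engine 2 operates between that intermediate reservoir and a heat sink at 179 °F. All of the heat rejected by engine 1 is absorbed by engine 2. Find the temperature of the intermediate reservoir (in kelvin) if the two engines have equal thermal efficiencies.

T_m ≈ 843 K

T_C = 179 °F → (179 − 32) × 5/9 = 81.67 °C = 354.82 K.
Equal efficiencies require 1 − T_m/T_H = 1 − T_C/T_m, i.e. T_m/T_H = T_C/T_m, so T_m = √(T_H·T_C) = √(2005.00 × 354.82) = 843 K.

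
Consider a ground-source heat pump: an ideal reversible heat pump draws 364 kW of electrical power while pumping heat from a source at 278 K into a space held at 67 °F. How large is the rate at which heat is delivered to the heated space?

T_H = 67 °F → (67 − 32) × 5/9 = 19.44 °C = 292.59 K.
COP_HP = T_H/(T_H − T_C) = 292.59/14.59 = 20.0483.
Q_H = COP_HP · W = 20.0483 × 364 = 7300 kW.

Q̇_H ≈ 7300 kW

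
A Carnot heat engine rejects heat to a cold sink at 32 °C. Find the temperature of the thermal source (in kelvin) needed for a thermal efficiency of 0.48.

T_H ≈ 587 K

T_C = 32 °C → 32 + 273.15 = 305.15 K.
From η = 1 − T_C/T_H, solving for T_H gives T_H = T_C/(1 − η) = 305.15/(1 − 0.48) = 587 K.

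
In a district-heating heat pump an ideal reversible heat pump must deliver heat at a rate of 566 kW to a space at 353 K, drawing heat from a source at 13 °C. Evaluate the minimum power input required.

Ẇ_in ≈ 107 kW

T_C = 13 °C → 13 + 273.15 = 286.15 K.
COP_HP = T_H/(T_H − T_C) = 353.00/66.85 = 5.2805.
W = Q_H/COP_HP = 566/5.2805 = 107 kW.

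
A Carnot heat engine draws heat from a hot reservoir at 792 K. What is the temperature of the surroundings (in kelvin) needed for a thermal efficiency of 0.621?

T_C ≈ 300 K

From η = 1 − T_C/T_H, T_C = T_H·(1 − η) = 792.00 × (1 − 0.621) = 300 K.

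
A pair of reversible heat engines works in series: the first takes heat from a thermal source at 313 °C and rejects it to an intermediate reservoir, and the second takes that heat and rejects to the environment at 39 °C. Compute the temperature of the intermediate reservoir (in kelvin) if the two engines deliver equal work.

T_H = 313 °C → 313 + 273.15 = 586.15 K.
T_C = 39 °C → 39 + 273.15 = 312.15 K.
For reversible stages Q_m = Q_H·(T_m/T_H). Setting W₁ = Q_H(1 − T_m/T_H) equal to W₂ = Q_m(1 − T_C/T_m) = Q_H·(T_m − T_C)/T_H gives T_H − T_m = T_m − T_C, so T_m = (T_H + T_C)/2 = (586.15 + 312.15)/2 = 449 K.

T_m ≈ 449 K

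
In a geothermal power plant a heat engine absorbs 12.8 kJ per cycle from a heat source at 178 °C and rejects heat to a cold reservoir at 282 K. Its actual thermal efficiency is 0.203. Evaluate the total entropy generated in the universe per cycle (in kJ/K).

T_H = 178 °C → 178 + 273.15 = 451.15 K.
W = η·Q_H = 0.203 × 12.8 = 2.598 kJ, so Q_C = Q_H − W = 10.20 kJ.
Entropy balance on the reservoirs: −Q_H/T_H = -0.02837 kJ/K, +Q_C/T_C = 0.03618 kJ/K.
ΔS_univ = −Q_H/T_H + Q_C/T_C = 0.00780 kJ/K (> 0, since η = 0.203 < η_Carnot = 0.375).

ΔS_univ ≈ 0.00780 kJ/K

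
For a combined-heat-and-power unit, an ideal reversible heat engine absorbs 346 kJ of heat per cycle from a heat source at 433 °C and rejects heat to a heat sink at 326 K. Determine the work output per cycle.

T_H = 433 °C → 433 + 273.15 = 706.15 K.
Carnot efficiency: η = 1 − T_C/T_H = 1 − 326.00/706.15 = 0.5383.
W = η·Q_H = 0.5383 × 346 = 186 kJ.

W ≈ 186 kJ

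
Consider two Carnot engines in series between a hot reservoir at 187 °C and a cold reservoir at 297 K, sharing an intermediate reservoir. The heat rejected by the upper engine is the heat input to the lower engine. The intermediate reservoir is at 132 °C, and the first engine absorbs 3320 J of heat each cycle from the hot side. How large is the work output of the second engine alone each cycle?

W₂ ≈ 780 J

T_H = 187 °C → 187 + 273.15 = 460.15 K.
T_m = 132 °C → 132 + 273.15 = 405.15 K.
Heat entering the second stage: Q_m = Q_H·(T_m/T_H) = 3320 × 405.15/460.15 = 2920 J.
Second-stage efficiency η₂ = 1 − T_C/T_m = 1 − 297.00/405.15 = 0.2669, so W₂ = η₂·Q_m = 780 J.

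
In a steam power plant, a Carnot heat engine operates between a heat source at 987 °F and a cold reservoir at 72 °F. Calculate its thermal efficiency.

T_H = 987 °F → (987 − 32) × 5/9 = 530.56 °C = 803.71 K.
T_C = 72 °F → (72 − 32) × 5/9 = 22.22 °C = 295.37 K.
For a reversible engine, η = 1 − T_C/T_H = 1 − 295.37/803.71 = 0.632.

η ≈ 0.632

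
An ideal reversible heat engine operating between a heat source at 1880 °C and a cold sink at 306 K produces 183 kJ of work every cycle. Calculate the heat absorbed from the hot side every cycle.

T_H = 1880 °C → 1880 + 273.15 = 2153.15 K.
The Carnot efficiency is η = 1 − T_C/T_H = 1 − 306.00/2153.15 = 0.8579.
Q_H = W/η = 183/0.8579 = 213.3 kJ.

Q_H ≈ 213.3 kJ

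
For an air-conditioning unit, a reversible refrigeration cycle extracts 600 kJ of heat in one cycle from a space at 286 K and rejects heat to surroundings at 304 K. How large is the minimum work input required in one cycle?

The reversible coefficient of performance is COP_R = T_C/(T_H − T_C) = 286.00/18.00 = 15.8889.
W = Q_C/COP_R = 600/15.8889 = 37.76 kJ.

W_in ≈ 37.76 kJ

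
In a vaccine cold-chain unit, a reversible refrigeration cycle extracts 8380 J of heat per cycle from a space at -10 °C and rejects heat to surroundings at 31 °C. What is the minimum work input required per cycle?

T_H = 31 °C → 31 + 273.15 = 304.15 K.
T_C = -10 °C → -10 + 273.15 = 263.15 K.
Carnot COP: COP_R = T_C/(T_H − T_C) = 263.15/41.00 = 6.4183.
W = Q_C/COP_R = 8380/6.4183 = 1306 J.

W_in ≈ 1306 J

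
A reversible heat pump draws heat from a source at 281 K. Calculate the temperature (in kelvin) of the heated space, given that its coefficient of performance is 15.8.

COP_HP = T_H/(T_H − T_C) ⇒ T_H = T_C·COP_HP/(COP_HP − 1) = 281.00 × 15.8/(15.8 − 1) = 300.0 K.

T_H ≈ 300.0 K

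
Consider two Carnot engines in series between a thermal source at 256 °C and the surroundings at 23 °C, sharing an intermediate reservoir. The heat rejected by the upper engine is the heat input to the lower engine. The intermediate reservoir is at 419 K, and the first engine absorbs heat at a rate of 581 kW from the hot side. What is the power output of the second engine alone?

T_H = 256 °C → 256 + 273.15 = 529.15 K.
T_C = 23 °C → 23 + 273.15 = 296.15 K.
Heat entering the second stage: Q_m = Q_H·(T_m/T_H) = 581 × 419.00/529.15 = 460 kW.
Second-stage efficiency η₂ = 1 − T_C/T_m = 1 − 296.15/419.00 = 0.2932, so W₂ = η₂·Q_m = 135 kW.

Ẇ₂ ≈ 135 kW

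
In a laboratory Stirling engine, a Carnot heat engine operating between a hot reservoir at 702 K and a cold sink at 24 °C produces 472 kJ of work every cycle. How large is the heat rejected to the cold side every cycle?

T_C = 24 °C → 24 + 273.15 = 297.15 K.
Since the cycle is reversible, η = 1 − T_C/T_H = 1 − 297.15/702.00 = 0.5767.
Since Q_C/Q_H = T_C/T_H and Q_H = W/η, Q_C = W·T_C/(T_H − T_C) = 472 × 297.15/404.85 = 346 kJ.

Q_C ≈ 346 kJ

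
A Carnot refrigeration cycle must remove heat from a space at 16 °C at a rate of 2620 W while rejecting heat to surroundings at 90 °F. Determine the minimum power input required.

Ẇ_in ≈ 147.0 W

T_H = 90 °F → (90 − 32) × 5/9 = 32.22 °C = 305.37 K.
T_C = 16 °C → 16 + 273.15 = 289.15 K.
Carnot COP: COP_R = T_C/(T_H − T_C) = 289.15/16.22 = 17.8243.
W = Q_C/COP_R = 2620/17.8243 = 147.0 W.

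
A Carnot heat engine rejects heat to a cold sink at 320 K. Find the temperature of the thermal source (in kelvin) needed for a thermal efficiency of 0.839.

From η = 1 − T_C/T_H, solving for T_H gives T_H = T_C/(1 − η) = 320.00/(1 − 0.839) = 1990 K.

T_H ≈ 1990 K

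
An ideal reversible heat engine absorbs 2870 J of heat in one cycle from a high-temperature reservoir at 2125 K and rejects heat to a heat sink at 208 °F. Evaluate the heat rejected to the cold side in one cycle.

Q_C ≈ 501.0 J

T_C = 208 °F → (208 − 32) × 5/9 = 97.78 °C = 370.93 K.
Carnot efficiency: η = 1 − T_C/T_H = 1 − 370.93/2125.00 = 0.8254.
For a reversible cycle Q_C/Q_H = T_C/T_H, so Q_C = 2870 × 370.93/2125.00 = 501.0 J.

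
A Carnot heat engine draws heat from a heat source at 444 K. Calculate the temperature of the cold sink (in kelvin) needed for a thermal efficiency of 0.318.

T_C ≈ 303 K

From η = 1 − T_C/T_H, T_C = T_H·(1 − η) = 444.00 × (1 − 0.318) = 303 K.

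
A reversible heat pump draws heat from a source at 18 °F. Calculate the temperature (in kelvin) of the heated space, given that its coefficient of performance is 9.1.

T_H ≈ 298 K

T_C = 18 °F → (18 − 32) × 5/9 = -7.78 °C = 265.37 K.
COP_HP = T_H/(T_H − T_C) ⇒ T_H = T_C·COP_HP/(COP_HP − 1) = 265.37 × 9.1/(9.1 − 1) = 298 K.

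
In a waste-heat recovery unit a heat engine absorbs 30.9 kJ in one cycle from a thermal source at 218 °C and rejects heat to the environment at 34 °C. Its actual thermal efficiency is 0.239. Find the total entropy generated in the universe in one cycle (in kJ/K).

T_H = 218 °C → 218 + 273.15 = 491.15 K.
T_C = 34 °C → 34 + 273.15 = 307.15 K.
W = η·Q_H = 0.239 × 30.9 = 7.385 kJ, so Q_C = Q_H − W = 23.51 kJ.
Entropy balance on the reservoirs: −Q_H/T_H = -0.06291 kJ/K, +Q_C/T_C = 0.07656 kJ/K.
ΔS_univ = −Q_H/T_H + Q_C/T_C = 0.0136 kJ/K (> 0, since η = 0.239 < η_Carnot = 0.375).

ΔS_univ ≈ 0.0136 kJ/K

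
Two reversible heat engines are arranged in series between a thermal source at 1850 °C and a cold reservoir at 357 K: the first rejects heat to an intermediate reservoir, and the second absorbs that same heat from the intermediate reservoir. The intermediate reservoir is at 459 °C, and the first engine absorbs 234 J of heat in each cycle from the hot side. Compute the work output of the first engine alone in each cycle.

T_H = 1850 °C → 1850 + 273.15 = 2123.15 K.
T_m = 459 °C → 459 + 273.15 = 732.15 K.
First-stage efficiency η₁ = 1 − T_m/T_H = 1 − 732.15/2123.15 = 0.6552.
W₁ = η₁·Q_H = 0.6552 × 234 = 153 J.

W₁ ≈ 153 J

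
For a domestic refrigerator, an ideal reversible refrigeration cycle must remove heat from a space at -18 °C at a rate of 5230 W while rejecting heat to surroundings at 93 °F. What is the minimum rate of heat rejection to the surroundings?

T_H = 93 °F → (93 − 32) × 5/9 = 33.89 °C = 307.04 K.
T_C = -18 °C → -18 + 273.15 = 255.15 K.
For a reversible cycle Q_H/Q_C = T_H/T_C, so Q_H = Q_C·T_H/T_C = 5230 × 307.04/255.15 = 6294 W.

Q̇_H ≈ 6294 W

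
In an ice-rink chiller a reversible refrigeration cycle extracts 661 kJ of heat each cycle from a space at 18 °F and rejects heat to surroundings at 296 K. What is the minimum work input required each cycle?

W_in ≈ 76.29 kJ

T_C = 18 °F → (18 − 32) × 5/9 = -7.78 °C = 265.37 K.
COP_R = T_C/(T_H − T_C) = 265.37/30.63 = 8.6644.
W = Q_C/COP_R = 661/8.6644 = 76.29 kJ.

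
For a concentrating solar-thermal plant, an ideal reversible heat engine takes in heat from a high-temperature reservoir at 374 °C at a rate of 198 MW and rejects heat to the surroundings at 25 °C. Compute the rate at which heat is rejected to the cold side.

Q̇_C ≈ 91.22 MW

T_H = 374 °C → 374 + 273.15 = 647.15 K.
T_C = 25 °C → 25 + 273.15 = 298.15 K.
η_rev = 1 − T_C/T_H = 1 − 298.15/647.15 = 0.5393.
For a reversible cycle Q_C/Q_H = T_C/T_H, so Q_C = 198 × 298.15/647.15 = 91.22 MW.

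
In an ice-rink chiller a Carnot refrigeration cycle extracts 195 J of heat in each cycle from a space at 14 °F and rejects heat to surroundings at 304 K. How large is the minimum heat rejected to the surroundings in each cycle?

T_C = 14 °F → (14 − 32) × 5/9 = -10.00 °C = 263.15 K.
For a reversible cycle Q_H/Q_C = T_H/T_C, so Q_H = Q_C·T_H/T_C = 195 × 304.00/263.15 = 225.3 J.

Q_H ≈ 225.3 J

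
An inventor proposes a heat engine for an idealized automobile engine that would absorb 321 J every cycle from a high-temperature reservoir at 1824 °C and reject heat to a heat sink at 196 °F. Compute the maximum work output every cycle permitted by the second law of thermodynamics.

W_max ≈ 265 J

T_H = 1824 °C → 1824 + 273.15 = 2097.15 K.
T_C = 196 °F → (196 − 32) × 5/9 = 91.11 °C = 364.26 K.
No engine can exceed the Carnot limit: η_max = 1 − T_C/T_H = 1 − 364.26/2097.15 = 0.8263.
W_max = η_max · Q_H = 0.8263 × 321 = 265 J.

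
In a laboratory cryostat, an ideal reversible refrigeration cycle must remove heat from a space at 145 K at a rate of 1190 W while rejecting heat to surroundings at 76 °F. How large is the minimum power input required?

Ẇ_in ≈ 1252 W

T_H = 76 °F → (76 − 32) × 5/9 = 24.44 °C = 297.59 K.
COP_R = T_C/(T_H − T_C) = 145.00/152.59 = 0.9502.
W = Q_C/COP_R = 1190/0.9502 = 1252 W.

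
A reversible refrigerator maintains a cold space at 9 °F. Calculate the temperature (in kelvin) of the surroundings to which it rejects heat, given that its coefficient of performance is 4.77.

T_H ≈ 315.0 K

T_C = 9 °F → (9 − 32) × 5/9 = -12.78 °C = 260.37 K.
COP_R = T_C/(T_H − T_C) ⇒ T_H = T_C·(1 + 1/COP_R) = 260.37 × (1 + 1/4.77) = 315.0 K.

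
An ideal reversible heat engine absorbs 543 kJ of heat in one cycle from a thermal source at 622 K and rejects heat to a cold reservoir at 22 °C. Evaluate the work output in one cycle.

W ≈ 285 kJ

T_C = 22 °C → 22 + 273.15 = 295.15 K.
Since the cycle is reversible, η = 1 − T_C/T_H = 1 − 295.15/622.00 = 0.5255.
W = η·Q_H = 0.5255 × 543 = 285 kJ.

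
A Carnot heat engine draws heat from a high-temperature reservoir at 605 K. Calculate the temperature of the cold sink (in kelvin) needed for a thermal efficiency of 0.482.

T_C ≈ 313 K

From η = 1 − T_C/T_H, T_C = T_H·(1 − η) = 605.00 × (1 − 0.482) = 313 K.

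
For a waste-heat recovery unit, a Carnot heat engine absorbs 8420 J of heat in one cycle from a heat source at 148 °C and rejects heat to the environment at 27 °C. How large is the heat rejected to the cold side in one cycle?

T_H = 148 °C → 148 + 273.15 = 421.15 K.
T_C = 27 °C → 27 + 273.15 = 300.15 K.
The Carnot efficiency is η = 1 − T_C/T_H = 1 − 300.15/421.15 = 0.2873.
For a reversible cycle Q_C/Q_H = T_C/T_H, so Q_C = 8420 × 300.15/421.15 = 6001 J.

Q_C ≈ 6001 J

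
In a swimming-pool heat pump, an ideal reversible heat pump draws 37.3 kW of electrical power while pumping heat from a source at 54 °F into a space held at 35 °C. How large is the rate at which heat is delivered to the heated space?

Q̇_H ≈ 505 kW

T_H = 35 °C → 35 + 273.15 = 308.15 K.
T_C = 54 °F → (54 − 32) × 5/9 = 12.22 °C = 285.37 K.
For a reversible heat pump, COP_HP = T_H/(T_H − T_C) = 308.15/22.78 = 13.5285.
Q_H = COP_HP · W = 13.5285 × 37.3 = 505 kW.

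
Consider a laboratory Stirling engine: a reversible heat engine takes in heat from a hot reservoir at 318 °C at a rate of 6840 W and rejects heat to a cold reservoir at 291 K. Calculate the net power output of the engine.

Ẇ ≈ 3470 W

T_H = 318 °C → 318 + 273.15 = 591.15 K.
For a reversible engine, η = 1 − T_C/T_H = 1 − 291.00/591.15 = 0.5077.
W = η·Q_H = 0.5077 × 6840 = 3470 W.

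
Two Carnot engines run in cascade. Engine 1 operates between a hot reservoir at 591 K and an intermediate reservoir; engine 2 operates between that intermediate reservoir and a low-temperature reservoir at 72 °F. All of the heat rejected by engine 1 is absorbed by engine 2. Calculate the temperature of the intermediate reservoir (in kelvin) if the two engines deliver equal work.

T_m ≈ 443 K

T_C = 72 °F → (72 − 32) × 5/9 = 22.22 °C = 295.37 K.
For reversible stages Q_m = Q_H·(T_m/T_H). Setting W₁ = Q_H(1 − T_m/T_H) equal to W₂ = Q_m(1 − T_C/T_m) = Q_H·(T_m − T_C)/T_H gives T_H − T_m = T_m − T_C, so T_m = (T_H + T_C)/2 = (591.00 + 295.37)/2 = 443 K.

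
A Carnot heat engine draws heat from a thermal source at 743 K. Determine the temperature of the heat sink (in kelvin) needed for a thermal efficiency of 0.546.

From η = 1 − T_C/T_H, T_C = T_H·(1 − η) = 743.00 × (1 − 0.546) = 337 K.

T_C ≈ 337 K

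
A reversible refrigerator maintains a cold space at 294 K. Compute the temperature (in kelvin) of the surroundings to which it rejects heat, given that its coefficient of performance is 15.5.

T_H ≈ 313 K

COP_R = T_C/(T_H − T_C) ⇒ T_H = T_C·(1 + 1/COP_R) = 294.00 × (1 + 1/15.5) = 313 K.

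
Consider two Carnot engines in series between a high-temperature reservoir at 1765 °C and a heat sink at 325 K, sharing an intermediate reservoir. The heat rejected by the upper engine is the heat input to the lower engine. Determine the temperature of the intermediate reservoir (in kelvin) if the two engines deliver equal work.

T_H = 1765 °C → 1765 + 273.15 = 2038.15 K.
For reversible stages Q_m = Q_H·(T_m/T_H). Setting W₁ = Q_H(1 − T_m/T_H) equal to W₂ = Q_m(1 − T_C/T_m) = Q_H·(T_m − T_C)/T_H gives T_H − T_m = T_m − T_C, so T_m = (T_H + T_C)/2 = (2038.15 + 325.00)/2 = 1182 K.

T_m ≈ 1182 K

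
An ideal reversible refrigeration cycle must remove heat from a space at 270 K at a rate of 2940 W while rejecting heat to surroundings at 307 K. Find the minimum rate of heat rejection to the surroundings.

For a reversible cycle Q_H/Q_C = T_H/T_C, so Q_H = Q_C·T_H/T_C = 2940 × 307.00/270.00 = 3343 W.

Q̇_H ≈ 3343 W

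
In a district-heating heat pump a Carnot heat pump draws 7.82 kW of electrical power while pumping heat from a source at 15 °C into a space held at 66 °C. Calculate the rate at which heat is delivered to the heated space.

T_H = 66 °C → 66 + 273.15 = 339.15 K.
T_C = 15 °C → 15 + 273.15 = 288.15 K.
The Carnot heat-pump COP is COP_HP = T_H/(T_H − T_C) = 339.15/51.00 = 6.6500.
Q_H = COP_HP · W = 6.6500 × 7.82 = 52.0 kW.

Q̇_H ≈ 52.0 kW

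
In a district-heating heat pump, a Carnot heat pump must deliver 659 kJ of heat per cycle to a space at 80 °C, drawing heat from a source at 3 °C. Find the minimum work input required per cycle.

T_H = 80 °C → 80 + 273.15 = 353.15 K.
T_C = 3 °C → 3 + 273.15 = 276.15 K.
COP_HP = T_H/(T_H − T_C) = 353.15/77.00 = 4.5864.
W = Q_H/COP_HP = 659/4.5864 = 144 kJ.

W_in ≈ 144 kJ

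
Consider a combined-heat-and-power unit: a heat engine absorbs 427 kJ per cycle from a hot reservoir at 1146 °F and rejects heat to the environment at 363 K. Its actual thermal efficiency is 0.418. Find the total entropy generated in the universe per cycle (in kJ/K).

ΔS_univ ≈ 0.206 kJ/K

T_H = 1146 °F → (1146 − 32) × 5/9 = 618.89 °C = 892.04 K.
W = η·Q_H = 0.418 × 427 = 178.5 kJ, so Q_C = Q_H − W = 248.5 kJ.
The hot reservoir loses entropy Q_H/T_H = 427/892.04 = 0.4787 kJ/K; the cold reservoir gains Q_C/T_C = 248.5/363.00 = 0.6846 kJ/K.
ΔS_univ = −Q_H/T_H + Q_C/T_C = 0.206 kJ/K (> 0, since η = 0.418 < η_Carnot = 0.593).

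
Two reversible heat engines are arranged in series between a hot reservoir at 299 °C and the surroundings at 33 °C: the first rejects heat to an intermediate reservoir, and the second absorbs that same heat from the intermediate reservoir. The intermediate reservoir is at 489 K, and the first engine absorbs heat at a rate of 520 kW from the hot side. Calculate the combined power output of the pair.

T_H = 299 °C → 299 + 273.15 = 572.15 K.
T_C = 33 °C → 33 + 273.15 = 306.15 K.
Two reversible stages in series are equivalent to a single Carnot engine between T_H and T_C, so η_total = 1 − T_C/T_H = 1 − 306.15/572.15 = 0.4649.
W_total = η_total · Q_H = 0.4649 × 520 = 241.8 kW.

Ẇ_total ≈ 241.8 kW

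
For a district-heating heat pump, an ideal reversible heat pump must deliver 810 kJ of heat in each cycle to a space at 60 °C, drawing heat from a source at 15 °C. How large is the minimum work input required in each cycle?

T_H = 60 °C → 60 + 273.15 = 333.15 K.
T_C = 15 °C → 15 + 273.15 = 288.15 K.
The Carnot heat-pump COP is COP_HP = T_H/(T_H − T_C) = 333.15/45.00 = 7.4033.
W = Q_H/COP_HP = 810/7.4033 = 109 kJ.

W_in ≈ 109 kJ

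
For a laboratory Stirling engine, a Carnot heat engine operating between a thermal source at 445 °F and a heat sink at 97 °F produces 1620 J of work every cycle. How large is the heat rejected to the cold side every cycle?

T_H = 445 °F → (445 − 32) × 5/9 = 229.44 °C = 502.59 K.
T_C = 97 °F → (97 − 32) × 5/9 = 36.11 °C = 309.26 K.
For a reversible engine, η = 1 − T_C/T_H = 1 − 309.26/502.59 = 0.3847.
Since Q_C/Q_H = T_C/T_H and Q_H = W/η, Q_C = W·T_C/(T_H − T_C) = 1620 × 309.26/193.33 = 2590 J.

Q_C ≈ 2590 J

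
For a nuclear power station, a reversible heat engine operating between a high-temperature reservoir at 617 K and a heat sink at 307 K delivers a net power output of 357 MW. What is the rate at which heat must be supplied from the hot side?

Q̇_H ≈ 711 MW

For a reversible engine, η = 1 − T_C/T_H = 1 − 307.00/617.00 = 0.5024.
Q_H = W/η = 357/0.5024 = 711 MW.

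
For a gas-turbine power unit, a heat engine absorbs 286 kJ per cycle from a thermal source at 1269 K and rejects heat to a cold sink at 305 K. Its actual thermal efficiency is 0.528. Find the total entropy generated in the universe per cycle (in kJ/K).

W = η·Q_H = 0.528 × 286 = 151.0 kJ, so Q_C = Q_H − W = 135.0 kJ.
Reservoir entropy changes: ΔS_H = −Q_H/T_H = −286/1269.00 = -0.2254 kJ/K and ΔS_C = +Q_C/T_C = 135.0/305.00 = 0.4426 kJ/K.
ΔS_univ = −Q_H/T_H + Q_C/T_C = 0.2172 kJ/K (> 0, since η = 0.528 < η_Carnot = 0.760).

ΔS_univ ≈ 0.2172 kJ/K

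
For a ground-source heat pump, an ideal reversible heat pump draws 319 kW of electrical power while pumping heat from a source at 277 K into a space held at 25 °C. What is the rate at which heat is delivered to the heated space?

Q̇_H ≈ 4500 kW

T_H = 25 °C → 25 + 273.15 = 298.15 K.
The Carnot heat-pump COP is COP_HP = T_H/(T_H − T_C) = 298.15/21.15 = 14.0969.
Q_H = COP_HP · W = 14.0969 × 319 = 4500 kW.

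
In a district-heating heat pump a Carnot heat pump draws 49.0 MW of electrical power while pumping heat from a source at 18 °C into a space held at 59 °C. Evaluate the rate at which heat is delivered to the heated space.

T_H = 59 °C → 59 + 273.15 = 332.15 K.
T_C = 18 °C → 18 + 273.15 = 291.15 K.
For a reversible heat pump, COP_HP = T_H/(T_H − T_C) = 332.15/41.00 = 8.1012.
Q_H = COP_HP · W = 8.1012 × 49.0 = 397 MW.

Q̇_H ≈ 397 MW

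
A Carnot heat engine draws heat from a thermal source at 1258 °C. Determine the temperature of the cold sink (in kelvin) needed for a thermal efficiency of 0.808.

T_C ≈ 294.0 K

T_H = 1258 °C → 1258 + 273.15 = 1531.15 K.
From η = 1 − T_C/T_H, T_C = T_H·(1 − η) = 1531.15 × (1 − 0.808) = 294.0 K.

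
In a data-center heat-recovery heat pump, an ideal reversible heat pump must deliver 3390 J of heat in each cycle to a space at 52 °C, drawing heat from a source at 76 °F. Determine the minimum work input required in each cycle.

T_H = 52 °C → 52 + 273.15 = 325.15 K.
T_C = 76 °F → (76 − 32) × 5/9 = 24.44 °C = 297.59 K.
Reversible heating COP: COP_HP = T_H/(T_H − T_C) = 325.15/27.56 = 11.7998.
W = Q_H/COP_HP = 3390/11.7998 = 287 J.

W_in ≈ 287 J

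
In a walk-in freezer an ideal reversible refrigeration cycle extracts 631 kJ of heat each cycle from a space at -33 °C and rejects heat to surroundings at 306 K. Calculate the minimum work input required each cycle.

W_in ≈ 173 kJ

T_C = -33 °C → -33 + 273.15 = 240.15 K.
Carnot COP: COP_R = T_C/(T_H − T_C) = 240.15/65.85 = 3.6469.
W = Q_C/COP_R = 631/3.6469 = 173 kJ.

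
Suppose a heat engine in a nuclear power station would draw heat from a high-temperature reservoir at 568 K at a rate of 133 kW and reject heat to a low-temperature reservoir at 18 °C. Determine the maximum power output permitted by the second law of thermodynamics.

Ẇ_max ≈ 64.83 kW

T_C = 18 °C → 18 + 273.15 = 291.15 K.
By the Carnot theorem, η_max = 1 − T_C/T_H = 1 − 291.15/568.00 = 0.4874.
W_max = η_max · Q_H = 0.4874 × 133 = 64.83 kW.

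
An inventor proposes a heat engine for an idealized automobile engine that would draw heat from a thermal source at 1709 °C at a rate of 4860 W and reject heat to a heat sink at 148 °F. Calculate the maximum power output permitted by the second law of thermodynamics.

Ẇ_max ≈ 4030 W

T_H = 1709 °C → 1709 + 273.15 = 1982.15 K.
T_C = 148 °F → (148 − 32) × 5/9 = 64.44 °C = 337.59 K.
No engine can exceed the Carnot limit: η_max = 1 − T_C/T_H = 1 − 337.59/1982.15 = 0.8297.
W_max = η_max · Q_H = 0.8297 × 4860 = 4030 W.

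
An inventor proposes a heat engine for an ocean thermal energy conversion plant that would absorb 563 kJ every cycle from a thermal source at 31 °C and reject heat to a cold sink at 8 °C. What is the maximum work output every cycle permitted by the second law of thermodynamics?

T_H = 31 °C → 31 + 273.15 = 304.15 K.
T_C = 8 °C → 8 + 273.15 = 281.15 K.
The upper bound on efficiency is η_max = 1 − T_C/T_H = 1 − 281.15/304.15 = 0.0756.
W_max = η_max · Q_H = 0.0756 × 563 = 42.6 kJ.

W_max ≈ 42.6 kJ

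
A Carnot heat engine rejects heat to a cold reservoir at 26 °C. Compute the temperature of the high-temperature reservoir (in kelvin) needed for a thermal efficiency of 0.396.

T_H ≈ 495 K

T_C = 26 °C → 26 + 273.15 = 299.15 K.
From η = 1 − T_C/T_H, solving for T_H gives T_H = T_C/(1 − η) = 299.15/(1 − 0.396) = 495 K.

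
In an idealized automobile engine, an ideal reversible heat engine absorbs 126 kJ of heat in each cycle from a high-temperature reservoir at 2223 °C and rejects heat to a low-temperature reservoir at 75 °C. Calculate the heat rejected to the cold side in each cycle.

Q_C ≈ 17.57 kJ

T_H = 2223 °C → 2223 + 273.15 = 2496.15 K.
T_C = 75 °C → 75 + 273.15 = 348.15 K.
Carnot efficiency: η = 1 − T_C/T_H = 1 − 348.15/2496.15 = 0.8605.
For a reversible cycle Q_C/Q_H = T_C/T_H, so Q_C = 126 × 348.15/2496.15 = 17.57 kJ.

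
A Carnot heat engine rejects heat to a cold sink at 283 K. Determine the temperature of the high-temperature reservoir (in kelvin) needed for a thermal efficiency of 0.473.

From η = 1 − T_C/T_H, solving for T_H gives T_H = T_C/(1 − η) = 283.00/(1 − 0.473) = 537 K.

T_H ≈ 537 K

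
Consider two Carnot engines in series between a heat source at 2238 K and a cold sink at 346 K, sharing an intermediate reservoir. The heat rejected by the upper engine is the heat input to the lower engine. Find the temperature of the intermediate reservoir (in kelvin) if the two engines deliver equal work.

For reversible stages Q_m = Q_H·(T_m/T_H). Setting W₁ = Q_H(1 − T_m/T_H) equal to W₂ = Q_m(1 − T_C/T_m) = Q_H·(T_m − T_C)/T_H gives T_H − T_m = T_m − T_C, so T_m = (T_H + T_C)/2 = (2238.00 + 346.00)/2 = 1290 K.

T_m ≈ 1290 K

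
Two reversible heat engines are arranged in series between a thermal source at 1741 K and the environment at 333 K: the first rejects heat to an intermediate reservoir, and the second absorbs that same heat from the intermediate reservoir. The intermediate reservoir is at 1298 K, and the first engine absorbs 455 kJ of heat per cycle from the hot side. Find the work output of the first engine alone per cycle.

W₁ ≈ 116 kJ

First-stage efficiency η₁ = 1 − T_m/T_H = 1 − 1298.00/1741.00 = 0.2545.
W₁ = η₁·Q_H = 0.2545 × 455 = 116 kJ.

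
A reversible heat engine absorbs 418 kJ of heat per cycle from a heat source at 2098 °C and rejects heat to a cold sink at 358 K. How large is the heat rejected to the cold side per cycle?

T_H = 2098 °C → 2098 + 273.15 = 2371.15 K.
For a reversible engine, η = 1 − T_C/T_H = 1 − 358.00/2371.15 = 0.8490.
For a reversible cycle Q_C/Q_H = T_C/T_H, so Q_C = 418 × 358.00/2371.15 = 63.1 kJ.

Q_C ≈ 63.1 kJ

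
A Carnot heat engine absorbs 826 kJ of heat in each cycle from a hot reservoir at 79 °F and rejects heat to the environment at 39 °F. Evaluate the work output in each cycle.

T_H = 79 °F → (79 − 32) × 5/9 = 26.11 °C = 299.26 K.
T_C = 39 °F → (39 − 32) × 5/9 = 3.89 °C = 277.04 K.
The Carnot efficiency is η = 1 − T_C/T_H = 1 − 277.04/299.26 = 0.0743.
W = η·Q_H = 0.0743 × 826 = 61.3 kJ.

W ≈ 61.3 kJ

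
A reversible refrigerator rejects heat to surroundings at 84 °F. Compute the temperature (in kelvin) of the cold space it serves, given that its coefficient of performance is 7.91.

T_C ≈ 268.1 K

T_H = 84 °F → (84 − 32) × 5/9 = 28.89 °C = 302.04 K.
COP_R = T_C/(T_H − T_C) ⇒ T_C = T_H·COP_R/(1 + COP_R) = 302.04 × 7.91/(1 + 7.91) = 268.1 K.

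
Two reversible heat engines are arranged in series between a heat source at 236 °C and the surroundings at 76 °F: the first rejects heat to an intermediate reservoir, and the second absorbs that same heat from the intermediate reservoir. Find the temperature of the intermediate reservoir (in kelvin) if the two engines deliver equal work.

T_H = 236 °C → 236 + 273.15 = 509.15 K.
T_C = 76 °F → (76 − 32) × 5/9 = 24.44 °C = 297.59 K.
For reversible stages Q_m = Q_H·(T_m/T_H). Setting W₁ = Q_H(1 − T_m/T_H) equal to W₂ = Q_m(1 − T_C/T_m) = Q_H·(T_m − T_C)/T_H gives T_H − T_m = T_m − T_C, so T_m = (T_H + T_C)/2 = (509.15 + 297.59)/2 = 403.4 K.

T_m ≈ 403.4 K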